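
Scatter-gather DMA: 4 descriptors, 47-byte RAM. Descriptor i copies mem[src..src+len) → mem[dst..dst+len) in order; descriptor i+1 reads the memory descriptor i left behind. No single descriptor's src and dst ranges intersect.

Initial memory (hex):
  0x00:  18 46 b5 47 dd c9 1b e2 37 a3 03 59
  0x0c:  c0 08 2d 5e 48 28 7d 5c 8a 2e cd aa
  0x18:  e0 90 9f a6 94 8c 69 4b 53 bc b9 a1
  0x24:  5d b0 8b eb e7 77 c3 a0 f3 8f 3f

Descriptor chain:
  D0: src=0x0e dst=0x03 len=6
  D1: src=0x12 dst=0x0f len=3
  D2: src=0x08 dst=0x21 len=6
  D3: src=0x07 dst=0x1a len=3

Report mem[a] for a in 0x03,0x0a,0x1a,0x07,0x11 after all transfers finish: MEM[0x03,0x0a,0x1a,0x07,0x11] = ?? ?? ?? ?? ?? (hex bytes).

MEM[0x03,0x0a,0x1a,0x07,0x11] = 2d 03 7d 7d 8a

#0 dst[0x03+6] := {0x2d,0x5e,0x48,0x28,0x7d,0x5c}
#1 dst[0x0f+3] := {0x7d,0x5c,0x8a}
#2 dst[0x21+6] := {0x5c,0xa3,0x03,0x59,0xc0,0x08}
#3 dst[0x1a+3] := {0x7d,0x5c,0xa3}
query mem[0x03]=0x2d, mem[0x0a]=0x03, mem[0x1a]=0x7d, mem[0x07]=0x7d, mem[0x11]=0x8a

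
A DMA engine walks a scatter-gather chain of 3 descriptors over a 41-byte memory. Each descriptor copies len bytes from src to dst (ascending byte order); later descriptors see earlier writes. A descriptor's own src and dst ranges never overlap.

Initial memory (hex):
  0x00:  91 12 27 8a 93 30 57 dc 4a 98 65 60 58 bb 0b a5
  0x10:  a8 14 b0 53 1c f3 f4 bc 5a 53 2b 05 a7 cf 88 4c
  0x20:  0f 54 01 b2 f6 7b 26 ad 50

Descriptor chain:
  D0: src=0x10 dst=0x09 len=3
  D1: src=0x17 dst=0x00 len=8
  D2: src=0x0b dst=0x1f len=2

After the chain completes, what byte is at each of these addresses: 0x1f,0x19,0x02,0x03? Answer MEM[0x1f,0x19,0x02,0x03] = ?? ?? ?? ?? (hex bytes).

MEM[0x1f,0x19,0x02,0x03] = b0 53 53 2b

  after D0: wrote 3B at 0x09 = a814b0
  after D1: wrote 8B at 0x00 = bc5a532b05a7cf88
  after D2: wrote 2B at 0x1f = b058
query mem[0x1f]=0xb0, mem[0x19]=0x53, mem[0x02]=0x53, mem[0x03]=0x2b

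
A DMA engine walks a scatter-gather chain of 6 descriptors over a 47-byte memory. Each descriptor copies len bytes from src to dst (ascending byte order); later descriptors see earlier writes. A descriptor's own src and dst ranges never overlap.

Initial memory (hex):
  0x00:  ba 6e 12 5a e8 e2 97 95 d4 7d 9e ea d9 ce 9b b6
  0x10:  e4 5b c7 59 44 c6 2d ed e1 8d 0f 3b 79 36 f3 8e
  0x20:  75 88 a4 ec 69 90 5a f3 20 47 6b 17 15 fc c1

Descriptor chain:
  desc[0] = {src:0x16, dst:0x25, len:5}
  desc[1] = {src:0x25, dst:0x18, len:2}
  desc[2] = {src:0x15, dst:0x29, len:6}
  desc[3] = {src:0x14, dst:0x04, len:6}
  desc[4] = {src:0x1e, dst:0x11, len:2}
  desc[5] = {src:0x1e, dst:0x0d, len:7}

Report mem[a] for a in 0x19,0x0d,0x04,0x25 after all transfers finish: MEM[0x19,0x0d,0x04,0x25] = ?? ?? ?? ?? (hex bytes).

MEM[0x19,0x0d,0x04,0x25] = ed f3 44 2d

[0] 0x16->0x25 len=5 : 2d ed e1 8d 0f
[1] 0x25->0x18 len=2 : 2d ed
[2] 0x15->0x29 len=6 : c6 2d ed 2d ed 0f
[3] 0x14->0x04 len=6 : 44 c6 2d ed 2d ed
[4] 0x1e->0x11 len=2 : f3 8e
[5] 0x1e->0x0d len=7 : f3 8e 75 88 a4 ec 69
query mem[0x19]=0xed, mem[0x0d]=0xf3, mem[0x04]=0x44, mem[0x25]=0x2d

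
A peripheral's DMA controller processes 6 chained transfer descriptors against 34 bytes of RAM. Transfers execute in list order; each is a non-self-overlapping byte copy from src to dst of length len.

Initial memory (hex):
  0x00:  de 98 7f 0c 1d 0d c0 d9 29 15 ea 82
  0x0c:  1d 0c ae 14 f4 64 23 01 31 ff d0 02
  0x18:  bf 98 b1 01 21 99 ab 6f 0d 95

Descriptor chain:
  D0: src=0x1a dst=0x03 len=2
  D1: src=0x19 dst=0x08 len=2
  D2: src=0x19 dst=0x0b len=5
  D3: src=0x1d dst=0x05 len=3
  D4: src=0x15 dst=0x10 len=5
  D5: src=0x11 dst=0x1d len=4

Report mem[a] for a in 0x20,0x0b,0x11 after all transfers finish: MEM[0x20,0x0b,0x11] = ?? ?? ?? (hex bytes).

#0 dst[0x03+2] := {0xb1,0x01}
#1 dst[0x08+2] := {0x98,0xb1}
#2 dst[0x0b+5] := {0x98,0xb1,0x01,0x21,0x99}
#3 dst[0x05+3] := {0x99,0xab,0x6f}
#4 dst[0x10+5] := {0xff,0xd0,0x02,0xbf,0x98}
#5 dst[0x1d+4] := {0xd0,0x02,0xbf,0x98}
query mem[0x20]=0x98, mem[0x0b]=0x98, mem[0x11]=0xd0

MEM[0x20,0x0b,0x11] = 98 98 d0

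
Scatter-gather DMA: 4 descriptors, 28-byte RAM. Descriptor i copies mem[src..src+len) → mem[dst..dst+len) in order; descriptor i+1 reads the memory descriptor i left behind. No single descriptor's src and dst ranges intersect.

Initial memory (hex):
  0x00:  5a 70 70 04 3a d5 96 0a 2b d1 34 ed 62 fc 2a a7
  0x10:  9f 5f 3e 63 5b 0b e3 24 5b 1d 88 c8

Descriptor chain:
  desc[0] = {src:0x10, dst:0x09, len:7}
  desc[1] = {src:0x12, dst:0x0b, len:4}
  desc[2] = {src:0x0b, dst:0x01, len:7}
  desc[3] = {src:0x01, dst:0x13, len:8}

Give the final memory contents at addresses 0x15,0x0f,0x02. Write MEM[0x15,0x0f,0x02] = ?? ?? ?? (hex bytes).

[0] 0x10->0x09 len=7 : 9f 5f 3e 63 5b 0b e3
[1] 0x12->0x0b len=4 : 3e 63 5b 0b
[2] 0x0b->0x01 len=7 : 3e 63 5b 0b e3 9f 5f
[3] 0x01->0x13 len=8 : 3e 63 5b 0b e3 9f 5f 2b
query mem[0x15]=0x5b, mem[0x0f]=0xe3, mem[0x02]=0x63

MEM[0x15,0x0f,0x02] = 5b e3 63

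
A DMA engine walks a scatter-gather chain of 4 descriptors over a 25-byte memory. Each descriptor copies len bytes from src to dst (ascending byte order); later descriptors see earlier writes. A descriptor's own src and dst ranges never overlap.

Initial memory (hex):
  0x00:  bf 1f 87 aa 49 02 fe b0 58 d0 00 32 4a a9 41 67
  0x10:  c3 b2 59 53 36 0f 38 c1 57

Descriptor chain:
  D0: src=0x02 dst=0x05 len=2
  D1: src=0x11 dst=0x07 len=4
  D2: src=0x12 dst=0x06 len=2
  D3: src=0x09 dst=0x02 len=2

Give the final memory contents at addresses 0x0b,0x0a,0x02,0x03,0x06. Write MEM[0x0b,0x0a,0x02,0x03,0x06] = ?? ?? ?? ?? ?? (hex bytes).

#0 dst[0x05+2] := {0x87,0xaa}
#1 dst[0x07+4] := {0xb2,0x59,0x53,0x36}
#2 dst[0x06+2] := {0x59,0x53}
#3 dst[0x02+2] := {0x53,0x36}
query mem[0x0b]=0x32, mem[0x0a]=0x36, mem[0x02]=0x53, mem[0x03]=0x36, mem[0x06]=0x59

MEM[0x0b,0x0a,0x02,0x03,0x06] = 32 36 53 36 59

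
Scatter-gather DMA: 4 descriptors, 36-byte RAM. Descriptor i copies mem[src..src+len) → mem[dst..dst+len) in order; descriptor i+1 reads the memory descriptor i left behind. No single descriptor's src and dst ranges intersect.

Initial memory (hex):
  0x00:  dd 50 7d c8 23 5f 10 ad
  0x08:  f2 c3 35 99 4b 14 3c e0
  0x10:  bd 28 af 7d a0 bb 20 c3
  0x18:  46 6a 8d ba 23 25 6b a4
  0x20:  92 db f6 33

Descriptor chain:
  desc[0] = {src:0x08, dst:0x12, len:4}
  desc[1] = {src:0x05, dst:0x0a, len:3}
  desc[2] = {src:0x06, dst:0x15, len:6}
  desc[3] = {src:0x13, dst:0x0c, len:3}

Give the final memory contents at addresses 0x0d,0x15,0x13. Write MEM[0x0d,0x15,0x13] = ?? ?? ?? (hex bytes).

D0: mem[0x12..0x15] <- [f2 c3 35 99]
D1: mem[0x0a..0x0c] <- [5f 10 ad]
D2: mem[0x15..0x1a] <- [10 ad f2 c3 5f 10]
D3: mem[0x0c..0x0e] <- [c3 35 10]
query mem[0x0d]=0x35, mem[0x15]=0x10, mem[0x13]=0xc3

MEM[0x0d,0x15,0x13] = 35 10 c3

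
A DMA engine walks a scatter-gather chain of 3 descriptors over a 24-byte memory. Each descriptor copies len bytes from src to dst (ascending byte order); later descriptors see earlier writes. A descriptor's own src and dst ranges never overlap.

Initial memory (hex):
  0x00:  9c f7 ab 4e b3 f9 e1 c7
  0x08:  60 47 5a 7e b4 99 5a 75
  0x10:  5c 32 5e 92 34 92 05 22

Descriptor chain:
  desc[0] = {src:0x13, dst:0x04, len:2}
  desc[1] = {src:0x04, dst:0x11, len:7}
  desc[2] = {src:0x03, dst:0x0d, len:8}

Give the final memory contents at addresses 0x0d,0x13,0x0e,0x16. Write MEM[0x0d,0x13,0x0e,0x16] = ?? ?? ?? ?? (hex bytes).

#0 dst[0x04+2] := {0x92,0x34}
#1 dst[0x11+7] := {0x92,0x34,0xe1,0xc7,0x60,0x47,0x5a}
#2 dst[0x0d+8] := {0x4e,0x92,0x34,0xe1,0xc7,0x60,0x47,0x5a}
query mem[0x0d]=0x4e, mem[0x13]=0x47, mem[0x0e]=0x92, mem[0x16]=0x47

MEM[0x0d,0x13,0x0e,0x16] = 4e 47 92 47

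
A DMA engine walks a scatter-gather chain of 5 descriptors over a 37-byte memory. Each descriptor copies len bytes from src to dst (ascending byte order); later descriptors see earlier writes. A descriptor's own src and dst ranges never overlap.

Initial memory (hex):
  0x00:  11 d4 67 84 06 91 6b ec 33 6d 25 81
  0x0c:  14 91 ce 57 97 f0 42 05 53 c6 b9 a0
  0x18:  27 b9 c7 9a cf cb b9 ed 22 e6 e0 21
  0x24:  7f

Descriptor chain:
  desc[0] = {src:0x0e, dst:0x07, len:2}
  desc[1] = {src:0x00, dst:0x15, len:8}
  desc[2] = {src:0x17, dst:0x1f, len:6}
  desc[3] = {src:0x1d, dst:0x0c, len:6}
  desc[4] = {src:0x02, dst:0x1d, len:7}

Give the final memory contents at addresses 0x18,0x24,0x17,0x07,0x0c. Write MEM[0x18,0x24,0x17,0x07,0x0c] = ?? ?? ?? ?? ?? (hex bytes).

MEM[0x18,0x24,0x17,0x07,0x0c] = 84 ce 67 ce cb

D0: mem[0x07..0x08] <- [ce 57]
D1: mem[0x15..0x1c] <- [11 d4 67 84 06 91 6b ce]
D2: mem[0x1f..0x24] <- [67 84 06 91 6b ce]
D3: mem[0x0c..0x11] <- [cb b9 67 84 06 91]
D4: mem[0x1d..0x23] <- [67 84 06 91 6b ce 57]
query mem[0x18]=0x84, mem[0x24]=0xce, mem[0x17]=0x67, mem[0x07]=0xce, mem[0x0c]=0xcb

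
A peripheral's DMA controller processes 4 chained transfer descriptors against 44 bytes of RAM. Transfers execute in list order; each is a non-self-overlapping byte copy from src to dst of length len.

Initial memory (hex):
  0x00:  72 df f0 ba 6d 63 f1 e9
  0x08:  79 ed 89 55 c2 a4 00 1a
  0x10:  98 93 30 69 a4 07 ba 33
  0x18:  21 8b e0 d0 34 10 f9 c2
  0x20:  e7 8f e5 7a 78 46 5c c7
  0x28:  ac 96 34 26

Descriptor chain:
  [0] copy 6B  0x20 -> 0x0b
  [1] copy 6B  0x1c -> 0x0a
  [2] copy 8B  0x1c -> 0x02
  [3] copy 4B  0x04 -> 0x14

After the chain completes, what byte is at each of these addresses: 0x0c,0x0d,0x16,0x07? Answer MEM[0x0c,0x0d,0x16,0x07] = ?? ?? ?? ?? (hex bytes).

  after D0: wrote 6B at 0x0b = e78fe57a7846
  after D1: wrote 6B at 0x0a = 3410f9c2e78f
  after D2: wrote 8B at 0x02 = 3410f9c2e78fe57a
  after D3: wrote 4B at 0x14 = f9c2e78f
query mem[0x0c]=0xf9, mem[0x0d]=0xc2, mem[0x16]=0xe7, mem[0x07]=0x8f

MEM[0x0c,0x0d,0x16,0x07] = f9 c2 e7 8f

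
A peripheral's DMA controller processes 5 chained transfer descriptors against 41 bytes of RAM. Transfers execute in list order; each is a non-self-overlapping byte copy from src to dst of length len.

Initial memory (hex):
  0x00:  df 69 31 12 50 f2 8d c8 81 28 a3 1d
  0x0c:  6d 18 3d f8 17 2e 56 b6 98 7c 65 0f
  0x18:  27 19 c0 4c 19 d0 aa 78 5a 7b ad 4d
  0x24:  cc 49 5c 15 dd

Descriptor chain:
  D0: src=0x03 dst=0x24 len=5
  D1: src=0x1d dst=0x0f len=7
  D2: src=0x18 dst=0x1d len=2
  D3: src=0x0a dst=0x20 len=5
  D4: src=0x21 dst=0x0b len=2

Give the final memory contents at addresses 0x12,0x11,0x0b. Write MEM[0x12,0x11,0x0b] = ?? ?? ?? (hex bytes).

MEM[0x12,0x11,0x0b] = 5a 78 1d

  after D0: wrote 5B at 0x24 = 1250f28dc8
  after D1: wrote 7B at 0x0f = d0aa785a7bad4d
  after D2: wrote 2B at 0x1d = 2719
  after D3: wrote 5B at 0x20 = a31d6d183d
  after D4: wrote 2B at 0x0b = 1d6d
query mem[0x12]=0x5a, mem[0x11]=0x78, mem[0x0b]=0x1d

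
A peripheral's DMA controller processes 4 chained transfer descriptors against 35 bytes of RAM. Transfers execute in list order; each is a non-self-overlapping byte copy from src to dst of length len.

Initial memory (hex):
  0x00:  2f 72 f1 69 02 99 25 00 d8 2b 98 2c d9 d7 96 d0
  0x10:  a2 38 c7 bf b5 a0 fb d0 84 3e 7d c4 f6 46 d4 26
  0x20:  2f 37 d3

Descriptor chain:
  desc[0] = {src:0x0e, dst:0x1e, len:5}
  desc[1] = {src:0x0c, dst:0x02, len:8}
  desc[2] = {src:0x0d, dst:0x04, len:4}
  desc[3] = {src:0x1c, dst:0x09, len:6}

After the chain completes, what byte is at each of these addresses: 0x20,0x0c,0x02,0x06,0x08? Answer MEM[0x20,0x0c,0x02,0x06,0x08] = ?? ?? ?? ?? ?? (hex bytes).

MEM[0x20,0x0c,0x02,0x06,0x08] = a2 d0 d9 d0 c7

#0 dst[0x1e+5] := {0x96,0xd0,0xa2,0x38,0xc7}
#1 dst[0x02+8] := {0xd9,0xd7,0x96,0xd0,0xa2,0x38,0xc7,0xbf}
#2 dst[0x04+4] := {0xd7,0x96,0xd0,0xa2}
#3 dst[0x09+6] := {0xf6,0x46,0x96,0xd0,0xa2,0x38}
query mem[0x20]=0xa2, mem[0x0c]=0xd0, mem[0x02]=0xd9, mem[0x06]=0xd0, mem[0x08]=0xc7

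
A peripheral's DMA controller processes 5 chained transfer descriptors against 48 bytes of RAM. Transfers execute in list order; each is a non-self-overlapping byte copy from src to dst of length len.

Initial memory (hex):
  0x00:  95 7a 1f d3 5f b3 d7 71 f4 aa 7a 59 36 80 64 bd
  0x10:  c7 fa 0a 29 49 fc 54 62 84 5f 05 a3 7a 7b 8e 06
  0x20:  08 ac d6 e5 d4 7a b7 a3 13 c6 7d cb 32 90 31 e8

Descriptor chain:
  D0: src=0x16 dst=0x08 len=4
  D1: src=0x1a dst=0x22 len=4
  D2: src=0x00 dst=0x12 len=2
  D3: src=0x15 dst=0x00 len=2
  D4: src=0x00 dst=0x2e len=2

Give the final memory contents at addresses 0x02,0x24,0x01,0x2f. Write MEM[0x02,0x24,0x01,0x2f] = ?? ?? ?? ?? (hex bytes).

MEM[0x02,0x24,0x01,0x2f] = 1f 7a 54 54

[0] 0x16->0x08 len=4 : 54 62 84 5f
[1] 0x1a->0x22 len=4 : 05 a3 7a 7b
[2] 0x00->0x12 len=2 : 95 7a
[3] 0x15->0x00 len=2 : fc 54
[4] 0x00->0x2e len=2 : fc 54
query mem[0x02]=0x1f, mem[0x24]=0x7a, mem[0x01]=0x54, mem[0x2f]=0x54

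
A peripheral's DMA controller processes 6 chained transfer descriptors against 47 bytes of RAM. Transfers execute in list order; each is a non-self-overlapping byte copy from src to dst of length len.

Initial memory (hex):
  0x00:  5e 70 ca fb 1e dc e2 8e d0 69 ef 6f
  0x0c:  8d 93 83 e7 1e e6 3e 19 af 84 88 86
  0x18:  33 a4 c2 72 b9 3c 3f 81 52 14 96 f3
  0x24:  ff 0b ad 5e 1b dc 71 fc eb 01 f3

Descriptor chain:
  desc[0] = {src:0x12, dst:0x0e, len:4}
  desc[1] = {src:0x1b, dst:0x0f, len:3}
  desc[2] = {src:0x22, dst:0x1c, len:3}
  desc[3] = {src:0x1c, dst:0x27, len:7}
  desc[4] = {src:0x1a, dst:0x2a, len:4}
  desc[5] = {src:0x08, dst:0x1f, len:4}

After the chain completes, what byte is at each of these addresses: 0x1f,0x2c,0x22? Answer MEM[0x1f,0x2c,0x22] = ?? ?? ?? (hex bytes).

MEM[0x1f,0x2c,0x22] = d0 96 6f

[0] 0x12->0x0e len=4 : 3e 19 af 84
[1] 0x1b->0x0f len=3 : 72 b9 3c
[2] 0x22->0x1c len=3 : 96 f3 ff
[3] 0x1c->0x27 len=7 : 96 f3 ff 81 52 14 96
[4] 0x1a->0x2a len=4 : c2 72 96 f3
[5] 0x08->0x1f len=4 : d0 69 ef 6f
query mem[0x1f]=0xd0, mem[0x2c]=0x96, mem[0x22]=0x6f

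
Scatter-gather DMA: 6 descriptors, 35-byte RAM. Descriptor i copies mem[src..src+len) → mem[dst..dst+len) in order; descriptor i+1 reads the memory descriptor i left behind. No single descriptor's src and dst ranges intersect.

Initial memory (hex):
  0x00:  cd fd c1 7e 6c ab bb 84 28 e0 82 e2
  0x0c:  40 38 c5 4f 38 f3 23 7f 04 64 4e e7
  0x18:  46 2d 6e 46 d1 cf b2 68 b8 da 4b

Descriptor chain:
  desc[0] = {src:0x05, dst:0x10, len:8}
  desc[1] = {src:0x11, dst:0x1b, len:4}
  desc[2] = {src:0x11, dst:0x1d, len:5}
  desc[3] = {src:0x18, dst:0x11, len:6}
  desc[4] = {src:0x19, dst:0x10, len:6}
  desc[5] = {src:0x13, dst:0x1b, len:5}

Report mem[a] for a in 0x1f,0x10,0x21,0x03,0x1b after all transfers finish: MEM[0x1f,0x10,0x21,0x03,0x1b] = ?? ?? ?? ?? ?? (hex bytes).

D0: mem[0x10..0x17] <- [ab bb 84 28 e0 82 e2 40]
D1: mem[0x1b..0x1e] <- [bb 84 28 e0]
D2: mem[0x1d..0x21] <- [bb 84 28 e0 82]
D3: mem[0x11..0x16] <- [46 2d 6e bb 84 bb]
D4: mem[0x10..0x15] <- [2d 6e bb 84 bb 84]
D5: mem[0x1b..0x1f] <- [84 bb 84 bb 40]
query mem[0x1f]=0x40, mem[0x10]=0x2d, mem[0x21]=0x82, mem[0x03]=0x7e, mem[0x1b]=0x84

MEM[0x1f,0x10,0x21,0x03,0x1b] = 40 2d 82 7e 84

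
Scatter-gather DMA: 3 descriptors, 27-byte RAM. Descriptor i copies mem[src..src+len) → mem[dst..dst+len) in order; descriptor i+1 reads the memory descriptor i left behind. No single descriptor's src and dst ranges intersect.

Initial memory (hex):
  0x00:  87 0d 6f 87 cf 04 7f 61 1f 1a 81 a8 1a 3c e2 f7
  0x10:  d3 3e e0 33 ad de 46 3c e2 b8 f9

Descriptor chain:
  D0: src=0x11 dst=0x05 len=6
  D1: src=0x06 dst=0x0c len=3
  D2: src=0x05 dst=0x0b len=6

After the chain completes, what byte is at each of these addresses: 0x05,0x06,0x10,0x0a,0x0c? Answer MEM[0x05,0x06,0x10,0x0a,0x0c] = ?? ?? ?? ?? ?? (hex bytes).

[0] 0x11->0x05 len=6 : 3e e0 33 ad de 46
[1] 0x06->0x0c len=3 : e0 33 ad
[2] 0x05->0x0b len=6 : 3e e0 33 ad de 46
query mem[0x05]=0x3e, mem[0x06]=0xe0, mem[0x10]=0x46, mem[0x0a]=0x46, mem[0x0c]=0xe0

MEM[0x05,0x06,0x10,0x0a,0x0c] = 3e e0 46 46 e0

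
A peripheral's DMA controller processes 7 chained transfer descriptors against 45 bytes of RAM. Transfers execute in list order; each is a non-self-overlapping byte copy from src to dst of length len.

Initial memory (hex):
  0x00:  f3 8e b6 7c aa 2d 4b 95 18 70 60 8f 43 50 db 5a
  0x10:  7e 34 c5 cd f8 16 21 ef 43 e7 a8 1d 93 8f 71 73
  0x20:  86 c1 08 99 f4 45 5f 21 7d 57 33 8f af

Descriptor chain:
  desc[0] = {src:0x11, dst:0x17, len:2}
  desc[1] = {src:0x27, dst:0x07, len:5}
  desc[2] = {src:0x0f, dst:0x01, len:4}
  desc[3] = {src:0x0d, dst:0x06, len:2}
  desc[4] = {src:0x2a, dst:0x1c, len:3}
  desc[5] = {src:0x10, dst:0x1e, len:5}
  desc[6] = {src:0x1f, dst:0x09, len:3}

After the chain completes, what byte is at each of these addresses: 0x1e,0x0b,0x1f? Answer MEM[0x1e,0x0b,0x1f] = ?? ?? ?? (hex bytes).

MEM[0x1e,0x0b,0x1f] = 7e cd 34

D0: mem[0x17..0x18] <- [34 c5]
D1: mem[0x07..0x0b] <- [21 7d 57 33 8f]
D2: mem[0x01..0x04] <- [5a 7e 34 c5]
D3: mem[0x06..0x07] <- [50 db]
D4: mem[0x1c..0x1e] <- [33 8f af]
D5: mem[0x1e..0x22] <- [7e 34 c5 cd f8]
D6: mem[0x09..0x0b] <- [34 c5 cd]
query mem[0x1e]=0x7e, mem[0x0b]=0xcd, mem[0x1f]=0x34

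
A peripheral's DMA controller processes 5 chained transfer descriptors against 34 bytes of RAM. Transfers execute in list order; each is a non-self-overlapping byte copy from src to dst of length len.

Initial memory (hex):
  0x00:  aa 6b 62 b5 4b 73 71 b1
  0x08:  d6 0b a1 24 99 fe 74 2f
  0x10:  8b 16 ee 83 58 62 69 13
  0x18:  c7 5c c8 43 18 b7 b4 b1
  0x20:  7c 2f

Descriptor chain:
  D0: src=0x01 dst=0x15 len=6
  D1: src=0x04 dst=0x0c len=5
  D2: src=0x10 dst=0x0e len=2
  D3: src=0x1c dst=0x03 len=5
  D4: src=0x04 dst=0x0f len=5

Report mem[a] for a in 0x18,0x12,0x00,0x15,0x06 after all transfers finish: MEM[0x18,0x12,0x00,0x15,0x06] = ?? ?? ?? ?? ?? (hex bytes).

MEM[0x18,0x12,0x00,0x15,0x06] = 4b 7c aa 6b b1

#0 dst[0x15+6] := {0x6b,0x62,0xb5,0x4b,0x73,0x71}
#1 dst[0x0c+5] := {0x4b,0x73,0x71,0xb1,0xd6}
#2 dst[0x0e+2] := {0xd6,0x16}
#3 dst[0x03+5] := {0x18,0xb7,0xb4,0xb1,0x7c}
#4 dst[0x0f+5] := {0xb7,0xb4,0xb1,0x7c,0xd6}
query mem[0x18]=0x4b, mem[0x12]=0x7c, mem[0x00]=0xaa, mem[0x15]=0x6b, mem[0x06]=0xb1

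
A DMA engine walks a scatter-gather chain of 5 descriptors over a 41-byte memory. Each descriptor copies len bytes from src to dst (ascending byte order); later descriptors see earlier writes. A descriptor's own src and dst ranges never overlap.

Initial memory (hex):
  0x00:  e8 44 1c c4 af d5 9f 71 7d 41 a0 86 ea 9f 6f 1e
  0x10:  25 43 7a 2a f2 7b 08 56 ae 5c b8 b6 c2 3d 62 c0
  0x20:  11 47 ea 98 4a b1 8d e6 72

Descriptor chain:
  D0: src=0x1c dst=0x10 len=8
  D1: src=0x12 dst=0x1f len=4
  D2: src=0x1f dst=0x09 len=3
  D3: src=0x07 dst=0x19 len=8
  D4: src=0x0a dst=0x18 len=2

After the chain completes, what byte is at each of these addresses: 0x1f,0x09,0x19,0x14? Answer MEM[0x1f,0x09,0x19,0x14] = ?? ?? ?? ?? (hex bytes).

[0] 0x1c->0x10 len=8 : c2 3d 62 c0 11 47 ea 98
[1] 0x12->0x1f len=4 : 62 c0 11 47
[2] 0x1f->0x09 len=3 : 62 c0 11
[3] 0x07->0x19 len=8 : 71 7d 62 c0 11 ea 9f 6f
[4] 0x0a->0x18 len=2 : c0 11
query mem[0x1f]=0x9f, mem[0x09]=0x62, mem[0x19]=0x11, mem[0x14]=0x11

MEM[0x1f,0x09,0x19,0x14] = 9f 62 11 11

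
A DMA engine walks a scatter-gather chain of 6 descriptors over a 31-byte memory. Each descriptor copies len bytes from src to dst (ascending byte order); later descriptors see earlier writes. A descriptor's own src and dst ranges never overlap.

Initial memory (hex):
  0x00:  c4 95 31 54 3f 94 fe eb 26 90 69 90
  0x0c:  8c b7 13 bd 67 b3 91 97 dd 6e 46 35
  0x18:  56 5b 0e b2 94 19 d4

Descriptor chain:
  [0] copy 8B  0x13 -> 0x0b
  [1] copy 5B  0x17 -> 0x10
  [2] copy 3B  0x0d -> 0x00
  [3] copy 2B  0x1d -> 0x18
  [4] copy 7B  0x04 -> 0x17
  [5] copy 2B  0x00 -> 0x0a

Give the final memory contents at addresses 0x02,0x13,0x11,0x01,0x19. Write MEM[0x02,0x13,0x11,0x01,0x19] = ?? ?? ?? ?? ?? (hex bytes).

D0: mem[0x0b..0x12] <- [97 dd 6e 46 35 56 5b 0e]
D1: mem[0x10..0x14] <- [35 56 5b 0e b2]
D2: mem[0x00..0x02] <- [6e 46 35]
D3: mem[0x18..0x19] <- [19 d4]
D4: mem[0x17..0x1d] <- [3f 94 fe eb 26 90 69]
D5: mem[0x0a..0x0b] <- [6e 46]
query mem[0x02]=0x35, mem[0x13]=0x0e, mem[0x11]=0x56, mem[0x01]=0x46, mem[0x19]=0xfe

MEM[0x02,0x13,0x11,0x01,0x19] = 35 0e 56 46 fe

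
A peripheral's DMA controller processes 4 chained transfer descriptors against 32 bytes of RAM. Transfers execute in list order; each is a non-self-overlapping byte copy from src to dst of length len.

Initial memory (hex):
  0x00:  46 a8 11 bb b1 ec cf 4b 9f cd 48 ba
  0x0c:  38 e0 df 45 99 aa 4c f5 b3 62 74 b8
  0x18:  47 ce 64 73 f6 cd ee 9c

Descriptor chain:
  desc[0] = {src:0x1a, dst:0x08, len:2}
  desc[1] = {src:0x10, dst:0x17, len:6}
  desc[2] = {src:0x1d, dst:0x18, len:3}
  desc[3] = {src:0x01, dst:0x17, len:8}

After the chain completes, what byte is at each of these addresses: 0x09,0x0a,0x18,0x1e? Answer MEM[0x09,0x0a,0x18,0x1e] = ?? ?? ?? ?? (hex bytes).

MEM[0x09,0x0a,0x18,0x1e] = 73 48 11 64

#0 dst[0x08+2] := {0x64,0x73}
#1 dst[0x17+6] := {0x99,0xaa,0x4c,0xf5,0xb3,0x62}
#2 dst[0x18+3] := {0xcd,0xee,0x9c}
#3 dst[0x17+8] := {0xa8,0x11,0xbb,0xb1,0xec,0xcf,0x4b,0x64}
query mem[0x09]=0x73, mem[0x0a]=0x48, mem[0x18]=0x11, mem[0x1e]=0x64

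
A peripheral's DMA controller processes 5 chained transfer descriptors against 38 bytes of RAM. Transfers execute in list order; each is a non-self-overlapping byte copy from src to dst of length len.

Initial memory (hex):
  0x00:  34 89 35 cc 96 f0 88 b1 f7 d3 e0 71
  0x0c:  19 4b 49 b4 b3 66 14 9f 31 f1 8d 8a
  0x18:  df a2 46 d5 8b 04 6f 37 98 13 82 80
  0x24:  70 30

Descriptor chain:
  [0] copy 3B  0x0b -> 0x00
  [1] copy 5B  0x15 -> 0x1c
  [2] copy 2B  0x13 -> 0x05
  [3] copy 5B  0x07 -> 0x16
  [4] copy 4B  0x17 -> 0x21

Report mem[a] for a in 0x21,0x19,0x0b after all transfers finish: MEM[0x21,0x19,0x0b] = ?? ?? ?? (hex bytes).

D0: mem[0x00..0x02] <- [71 19 4b]
D1: mem[0x1c..0x20] <- [f1 8d 8a df a2]
D2: mem[0x05..0x06] <- [9f 31]
D3: mem[0x16..0x1a] <- [b1 f7 d3 e0 71]
D4: mem[0x21..0x24] <- [f7 d3 e0 71]
query mem[0x21]=0xf7, mem[0x19]=0xe0, mem[0x0b]=0x71

MEM[0x21,0x19,0x0b] = f7 e0 71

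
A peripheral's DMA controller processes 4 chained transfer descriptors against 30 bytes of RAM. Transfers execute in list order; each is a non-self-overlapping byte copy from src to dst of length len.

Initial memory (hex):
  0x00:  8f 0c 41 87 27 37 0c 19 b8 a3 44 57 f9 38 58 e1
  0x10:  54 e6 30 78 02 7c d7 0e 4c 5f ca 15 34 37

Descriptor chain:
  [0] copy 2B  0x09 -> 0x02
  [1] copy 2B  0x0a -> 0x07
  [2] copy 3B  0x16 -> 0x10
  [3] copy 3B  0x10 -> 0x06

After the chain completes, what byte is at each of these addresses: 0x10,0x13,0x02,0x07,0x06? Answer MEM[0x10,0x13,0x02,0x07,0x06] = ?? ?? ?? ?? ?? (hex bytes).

MEM[0x10,0x13,0x02,0x07,0x06] = d7 78 a3 0e d7

[0] 0x09->0x02 len=2 : a3 44
[1] 0x0a->0x07 len=2 : 44 57
[2] 0x16->0x10 len=3 : d7 0e 4c
[3] 0x10->0x06 len=3 : d7 0e 4c
query mem[0x10]=0xd7, mem[0x13]=0x78, mem[0x02]=0xa3, mem[0x07]=0x0e, mem[0x06]=0xd7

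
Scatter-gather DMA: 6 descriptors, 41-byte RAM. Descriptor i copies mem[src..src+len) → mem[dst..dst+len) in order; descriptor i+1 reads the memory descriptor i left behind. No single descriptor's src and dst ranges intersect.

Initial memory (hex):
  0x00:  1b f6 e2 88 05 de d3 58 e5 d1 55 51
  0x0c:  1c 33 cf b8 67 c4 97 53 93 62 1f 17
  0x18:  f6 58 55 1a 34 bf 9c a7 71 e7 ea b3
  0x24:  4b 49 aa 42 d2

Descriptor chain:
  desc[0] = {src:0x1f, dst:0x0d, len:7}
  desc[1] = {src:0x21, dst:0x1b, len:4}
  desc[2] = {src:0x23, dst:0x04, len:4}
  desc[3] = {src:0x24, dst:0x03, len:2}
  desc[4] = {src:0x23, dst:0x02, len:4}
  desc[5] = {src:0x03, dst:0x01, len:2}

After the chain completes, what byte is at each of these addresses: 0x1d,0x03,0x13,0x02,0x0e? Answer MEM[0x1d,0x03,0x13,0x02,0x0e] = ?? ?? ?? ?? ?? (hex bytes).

MEM[0x1d,0x03,0x13,0x02,0x0e] = b3 4b 49 49 71

D0: mem[0x0d..0x13] <- [a7 71 e7 ea b3 4b 49]
D1: mem[0x1b..0x1e] <- [e7 ea b3 4b]
D2: mem[0x04..0x07] <- [b3 4b 49 aa]
D3: mem[0x03..0x04] <- [4b 49]
D4: mem[0x02..0x05] <- [b3 4b 49 aa]
D5: mem[0x01..0x02] <- [4b 49]
query mem[0x1d]=0xb3, mem[0x03]=0x4b, mem[0x13]=0x49, mem[0x02]=0x49, mem[0x0e]=0x71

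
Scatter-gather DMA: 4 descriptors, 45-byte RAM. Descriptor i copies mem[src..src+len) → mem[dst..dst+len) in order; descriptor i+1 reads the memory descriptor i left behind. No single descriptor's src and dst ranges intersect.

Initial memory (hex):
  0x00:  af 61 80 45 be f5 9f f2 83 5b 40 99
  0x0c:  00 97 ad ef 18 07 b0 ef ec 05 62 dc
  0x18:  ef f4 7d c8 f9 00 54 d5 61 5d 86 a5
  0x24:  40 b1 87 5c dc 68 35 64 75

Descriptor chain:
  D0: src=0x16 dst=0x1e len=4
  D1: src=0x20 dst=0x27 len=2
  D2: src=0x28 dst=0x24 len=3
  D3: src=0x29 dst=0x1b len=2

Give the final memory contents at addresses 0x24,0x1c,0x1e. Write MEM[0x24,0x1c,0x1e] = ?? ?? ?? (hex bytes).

[0] 0x16->0x1e len=4 : 62 dc ef f4
[1] 0x20->0x27 len=2 : ef f4
[2] 0x28->0x24 len=3 : f4 68 35
[3] 0x29->0x1b len=2 : 68 35
query mem[0x24]=0xf4, mem[0x1c]=0x35, mem[0x1e]=0x62

MEM[0x24,0x1c,0x1e] = f4 35 62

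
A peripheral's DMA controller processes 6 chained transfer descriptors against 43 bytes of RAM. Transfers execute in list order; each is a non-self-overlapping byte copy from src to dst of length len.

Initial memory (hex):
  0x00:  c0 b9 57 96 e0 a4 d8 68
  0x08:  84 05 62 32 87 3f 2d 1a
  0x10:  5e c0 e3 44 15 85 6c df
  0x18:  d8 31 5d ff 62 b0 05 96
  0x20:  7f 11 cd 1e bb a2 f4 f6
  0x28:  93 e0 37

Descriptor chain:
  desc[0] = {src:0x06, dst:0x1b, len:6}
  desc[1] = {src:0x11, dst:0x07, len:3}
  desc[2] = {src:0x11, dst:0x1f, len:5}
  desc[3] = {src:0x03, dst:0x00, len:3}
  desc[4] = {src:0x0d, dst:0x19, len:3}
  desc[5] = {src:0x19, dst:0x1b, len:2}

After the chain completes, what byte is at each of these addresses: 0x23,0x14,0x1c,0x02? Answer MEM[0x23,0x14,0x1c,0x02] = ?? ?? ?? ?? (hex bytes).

[0] 0x06->0x1b len=6 : d8 68 84 05 62 32
[1] 0x11->0x07 len=3 : c0 e3 44
[2] 0x11->0x1f len=5 : c0 e3 44 15 85
[3] 0x03->0x00 len=3 : 96 e0 a4
[4] 0x0d->0x19 len=3 : 3f 2d 1a
[5] 0x19->0x1b len=2 : 3f 2d
query mem[0x23]=0x85, mem[0x14]=0x15, mem[0x1c]=0x2d, mem[0x02]=0xa4

MEM[0x23,0x14,0x1c,0x02] = 85 15 2d a4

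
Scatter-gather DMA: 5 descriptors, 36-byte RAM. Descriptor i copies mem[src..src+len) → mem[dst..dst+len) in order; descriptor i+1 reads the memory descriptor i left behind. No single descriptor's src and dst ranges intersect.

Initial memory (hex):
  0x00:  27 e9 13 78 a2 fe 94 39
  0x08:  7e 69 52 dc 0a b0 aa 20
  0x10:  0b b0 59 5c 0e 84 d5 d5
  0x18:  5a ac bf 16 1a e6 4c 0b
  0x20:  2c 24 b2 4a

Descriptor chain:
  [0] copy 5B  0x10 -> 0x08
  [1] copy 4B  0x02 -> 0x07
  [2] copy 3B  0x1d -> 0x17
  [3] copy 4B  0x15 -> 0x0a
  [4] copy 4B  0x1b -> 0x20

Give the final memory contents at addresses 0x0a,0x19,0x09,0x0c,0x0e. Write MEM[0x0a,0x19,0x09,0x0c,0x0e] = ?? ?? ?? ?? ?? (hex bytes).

MEM[0x0a,0x19,0x09,0x0c,0x0e] = 84 0b a2 e6 aa

  after D0: wrote 5B at 0x08 = 0bb0595c0e
  after D1: wrote 4B at 0x07 = 1378a2fe
  after D2: wrote 3B at 0x17 = e64c0b
  after D3: wrote 4B at 0x0a = 84d5e64c
  after D4: wrote 4B at 0x20 = 161ae64c
query mem[0x0a]=0x84, mem[0x19]=0x0b, mem[0x09]=0xa2, mem[0x0c]=0xe6, mem[0x0e]=0xaa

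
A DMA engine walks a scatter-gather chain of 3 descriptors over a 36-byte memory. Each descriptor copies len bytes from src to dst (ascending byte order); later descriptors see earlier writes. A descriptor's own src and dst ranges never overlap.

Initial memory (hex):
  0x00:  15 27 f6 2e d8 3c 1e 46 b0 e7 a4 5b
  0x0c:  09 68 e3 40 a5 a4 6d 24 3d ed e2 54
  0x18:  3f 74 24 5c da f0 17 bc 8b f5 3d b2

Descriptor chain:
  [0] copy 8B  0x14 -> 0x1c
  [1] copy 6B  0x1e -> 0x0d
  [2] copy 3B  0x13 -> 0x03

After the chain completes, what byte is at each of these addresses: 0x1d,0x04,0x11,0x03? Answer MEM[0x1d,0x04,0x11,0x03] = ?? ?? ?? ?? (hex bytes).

  after D0: wrote 8B at 0x1c = 3dede2543f74245c
  after D1: wrote 6B at 0x0d = e2543f74245c
  after D2: wrote 3B at 0x03 = 243ded
query mem[0x1d]=0xed, mem[0x04]=0x3d, mem[0x11]=0x24, mem[0x03]=0x24

MEM[0x1d,0x04,0x11,0x03] = ed 3d 24 24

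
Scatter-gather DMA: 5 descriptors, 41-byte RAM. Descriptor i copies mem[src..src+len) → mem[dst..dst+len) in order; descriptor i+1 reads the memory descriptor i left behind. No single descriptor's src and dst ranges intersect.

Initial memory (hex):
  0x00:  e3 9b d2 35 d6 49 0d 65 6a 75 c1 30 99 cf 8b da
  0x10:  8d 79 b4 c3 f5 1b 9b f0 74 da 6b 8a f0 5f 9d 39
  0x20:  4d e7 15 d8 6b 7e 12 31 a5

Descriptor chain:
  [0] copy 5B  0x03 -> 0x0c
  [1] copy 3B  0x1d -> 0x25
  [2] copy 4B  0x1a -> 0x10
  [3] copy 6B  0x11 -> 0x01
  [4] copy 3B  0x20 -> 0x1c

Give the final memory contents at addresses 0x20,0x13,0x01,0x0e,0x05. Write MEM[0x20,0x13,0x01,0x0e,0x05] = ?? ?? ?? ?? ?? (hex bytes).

#0 dst[0x0c+5] := {0x35,0xd6,0x49,0x0d,0x65}
#1 dst[0x25+3] := {0x5f,0x9d,0x39}
#2 dst[0x10+4] := {0x6b,0x8a,0xf0,0x5f}
#3 dst[0x01+6] := {0x8a,0xf0,0x5f,0xf5,0x1b,0x9b}
#4 dst[0x1c+3] := {0x4d,0xe7,0x15}
query mem[0x20]=0x4d, mem[0x13]=0x5f, mem[0x01]=0x8a, mem[0x0e]=0x49, mem[0x05]=0x1b

MEM[0x20,0x13,0x01,0x0e,0x05] = 4d 5f 8a 49 1b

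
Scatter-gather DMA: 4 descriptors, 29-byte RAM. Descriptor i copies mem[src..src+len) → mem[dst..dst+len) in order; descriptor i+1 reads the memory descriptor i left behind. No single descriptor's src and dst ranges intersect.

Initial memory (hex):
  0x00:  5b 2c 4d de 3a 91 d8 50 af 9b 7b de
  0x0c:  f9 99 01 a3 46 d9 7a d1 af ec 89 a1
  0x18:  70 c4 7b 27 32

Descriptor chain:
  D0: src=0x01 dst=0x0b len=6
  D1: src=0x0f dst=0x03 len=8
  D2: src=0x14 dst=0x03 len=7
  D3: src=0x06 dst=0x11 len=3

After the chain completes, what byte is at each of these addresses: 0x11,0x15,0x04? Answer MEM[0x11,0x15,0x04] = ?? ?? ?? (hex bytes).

MEM[0x11,0x15,0x04] = a1 ec ec

#0 dst[0x0b+6] := {0x2c,0x4d,0xde,0x3a,0x91,0xd8}
#1 dst[0x03+8] := {0x91,0xd8,0xd9,0x7a,0xd1,0xaf,0xec,0x89}
#2 dst[0x03+7] := {0xaf,0xec,0x89,0xa1,0x70,0xc4,0x7b}
#3 dst[0x11+3] := {0xa1,0x70,0xc4}
query mem[0x11]=0xa1, mem[0x15]=0xec, mem[0x04]=0xec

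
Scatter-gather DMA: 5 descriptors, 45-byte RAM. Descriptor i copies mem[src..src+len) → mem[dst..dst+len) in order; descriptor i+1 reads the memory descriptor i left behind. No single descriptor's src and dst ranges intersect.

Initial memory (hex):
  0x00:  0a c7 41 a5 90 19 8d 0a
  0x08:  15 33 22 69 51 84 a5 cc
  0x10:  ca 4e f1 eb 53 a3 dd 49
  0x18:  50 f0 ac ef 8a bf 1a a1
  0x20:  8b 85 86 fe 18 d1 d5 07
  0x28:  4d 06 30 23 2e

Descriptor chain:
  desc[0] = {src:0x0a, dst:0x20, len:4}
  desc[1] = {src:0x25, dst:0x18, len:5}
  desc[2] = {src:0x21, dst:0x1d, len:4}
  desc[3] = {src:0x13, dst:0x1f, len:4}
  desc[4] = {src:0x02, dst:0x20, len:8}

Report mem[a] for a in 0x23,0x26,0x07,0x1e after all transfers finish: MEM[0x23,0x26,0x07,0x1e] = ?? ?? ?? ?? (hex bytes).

D0: mem[0x20..0x23] <- [22 69 51 84]
D1: mem[0x18..0x1c] <- [d1 d5 07 4d 06]
D2: mem[0x1d..0x20] <- [69 51 84 18]
D3: mem[0x1f..0x22] <- [eb 53 a3 dd]
D4: mem[0x20..0x27] <- [41 a5 90 19 8d 0a 15 33]
query mem[0x23]=0x19, mem[0x26]=0x15, mem[0x07]=0x0a, mem[0x1e]=0x51

MEM[0x23,0x26,0x07,0x1e] = 19 15 0a 51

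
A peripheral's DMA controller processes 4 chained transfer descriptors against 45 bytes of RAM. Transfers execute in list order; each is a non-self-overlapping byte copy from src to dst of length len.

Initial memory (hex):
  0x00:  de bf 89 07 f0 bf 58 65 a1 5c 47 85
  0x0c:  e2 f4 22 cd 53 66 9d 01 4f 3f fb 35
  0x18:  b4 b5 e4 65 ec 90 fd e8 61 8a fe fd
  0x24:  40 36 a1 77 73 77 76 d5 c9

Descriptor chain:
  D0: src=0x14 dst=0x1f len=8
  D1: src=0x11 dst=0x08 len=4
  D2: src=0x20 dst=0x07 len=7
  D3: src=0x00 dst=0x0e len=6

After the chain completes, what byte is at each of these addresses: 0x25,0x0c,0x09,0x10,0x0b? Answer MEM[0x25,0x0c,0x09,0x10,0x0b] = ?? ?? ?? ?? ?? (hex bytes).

D0: mem[0x1f..0x26] <- [4f 3f fb 35 b4 b5 e4 65]
D1: mem[0x08..0x0b] <- [66 9d 01 4f]
D2: mem[0x07..0x0d] <- [3f fb 35 b4 b5 e4 65]
D3: mem[0x0e..0x13] <- [de bf 89 07 f0 bf]
query mem[0x25]=0xe4, mem[0x0c]=0xe4, mem[0x09]=0x35, mem[0x10]=0x89, mem[0x0b]=0xb5

MEM[0x25,0x0c,0x09,0x10,0x0b] = e4 e4 35 89 b5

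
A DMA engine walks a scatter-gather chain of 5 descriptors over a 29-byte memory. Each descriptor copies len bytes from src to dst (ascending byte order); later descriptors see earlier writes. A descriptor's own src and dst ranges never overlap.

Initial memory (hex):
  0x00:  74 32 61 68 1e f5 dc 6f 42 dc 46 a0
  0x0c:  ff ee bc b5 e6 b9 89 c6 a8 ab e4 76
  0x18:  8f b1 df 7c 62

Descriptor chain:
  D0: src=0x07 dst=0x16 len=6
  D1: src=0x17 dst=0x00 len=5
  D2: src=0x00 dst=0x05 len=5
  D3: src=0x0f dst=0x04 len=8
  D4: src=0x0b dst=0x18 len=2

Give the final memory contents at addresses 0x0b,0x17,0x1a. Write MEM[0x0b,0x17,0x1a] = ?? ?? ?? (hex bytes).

MEM[0x0b,0x17,0x1a] = 6f 42 a0

D0: mem[0x16..0x1b] <- [6f 42 dc 46 a0 ff]
D1: mem[0x00..0x04] <- [42 dc 46 a0 ff]
D2: mem[0x05..0x09] <- [42 dc 46 a0 ff]
D3: mem[0x04..0x0b] <- [b5 e6 b9 89 c6 a8 ab 6f]
D4: mem[0x18..0x19] <- [6f ff]
query mem[0x0b]=0x6f, mem[0x17]=0x42, mem[0x1a]=0xa0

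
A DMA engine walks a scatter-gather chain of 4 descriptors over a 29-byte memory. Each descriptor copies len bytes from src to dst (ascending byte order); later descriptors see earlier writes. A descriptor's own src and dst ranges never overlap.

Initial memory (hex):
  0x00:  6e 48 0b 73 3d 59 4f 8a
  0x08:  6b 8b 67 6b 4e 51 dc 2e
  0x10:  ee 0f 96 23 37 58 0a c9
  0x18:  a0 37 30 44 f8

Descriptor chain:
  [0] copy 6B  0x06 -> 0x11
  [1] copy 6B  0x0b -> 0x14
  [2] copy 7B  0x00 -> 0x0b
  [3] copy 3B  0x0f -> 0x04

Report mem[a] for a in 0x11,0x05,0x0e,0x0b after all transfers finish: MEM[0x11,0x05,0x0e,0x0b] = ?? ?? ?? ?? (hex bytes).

MEM[0x11,0x05,0x0e,0x0b] = 4f 59 73 6e

D0: mem[0x11..0x16] <- [4f 8a 6b 8b 67 6b]
D1: mem[0x14..0x19] <- [6b 4e 51 dc 2e ee]
D2: mem[0x0b..0x11] <- [6e 48 0b 73 3d 59 4f]
D3: mem[0x04..0x06] <- [3d 59 4f]
query mem[0x11]=0x4f, mem[0x05]=0x59, mem[0x0e]=0x73, mem[0x0b]=0x6e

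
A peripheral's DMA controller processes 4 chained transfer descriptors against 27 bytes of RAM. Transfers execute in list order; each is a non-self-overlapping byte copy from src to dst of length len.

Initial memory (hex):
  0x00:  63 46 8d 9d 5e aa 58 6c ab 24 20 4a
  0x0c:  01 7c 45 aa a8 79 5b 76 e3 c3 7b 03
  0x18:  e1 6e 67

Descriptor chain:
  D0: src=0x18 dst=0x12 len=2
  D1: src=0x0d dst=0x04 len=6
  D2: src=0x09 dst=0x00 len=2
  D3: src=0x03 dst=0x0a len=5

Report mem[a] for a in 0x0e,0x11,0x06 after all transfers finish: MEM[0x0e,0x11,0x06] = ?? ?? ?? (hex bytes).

  after D0: wrote 2B at 0x12 = e16e
  after D1: wrote 6B at 0x04 = 7c45aaa879e1
  after D2: wrote 2B at 0x00 = e120
  after D3: wrote 5B at 0x0a = 9d7c45aaa8
query mem[0x0e]=0xa8, mem[0x11]=0x79, mem[0x06]=0xaa

MEM[0x0e,0x11,0x06] = a8 79 aa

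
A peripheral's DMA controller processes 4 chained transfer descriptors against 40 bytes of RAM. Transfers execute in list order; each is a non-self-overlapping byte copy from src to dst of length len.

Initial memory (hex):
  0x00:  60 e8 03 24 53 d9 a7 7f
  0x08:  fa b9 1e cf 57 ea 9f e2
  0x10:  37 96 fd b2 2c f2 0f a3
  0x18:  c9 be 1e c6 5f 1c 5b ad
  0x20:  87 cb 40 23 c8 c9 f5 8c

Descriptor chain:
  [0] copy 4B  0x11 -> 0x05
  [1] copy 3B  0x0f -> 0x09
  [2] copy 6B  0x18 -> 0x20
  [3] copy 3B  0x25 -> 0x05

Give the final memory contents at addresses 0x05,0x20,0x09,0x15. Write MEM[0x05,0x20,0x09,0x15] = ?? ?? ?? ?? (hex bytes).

  after D0: wrote 4B at 0x05 = 96fdb22c
  after D1: wrote 3B at 0x09 = e23796
  after D2: wrote 6B at 0x20 = c9be1ec65f1c
  after D3: wrote 3B at 0x05 = 1cf58c
query mem[0x05]=0x1c, mem[0x20]=0xc9, mem[0x09]=0xe2, mem[0x15]=0xf2

MEM[0x05,0x20,0x09,0x15] = 1c c9 e2 f2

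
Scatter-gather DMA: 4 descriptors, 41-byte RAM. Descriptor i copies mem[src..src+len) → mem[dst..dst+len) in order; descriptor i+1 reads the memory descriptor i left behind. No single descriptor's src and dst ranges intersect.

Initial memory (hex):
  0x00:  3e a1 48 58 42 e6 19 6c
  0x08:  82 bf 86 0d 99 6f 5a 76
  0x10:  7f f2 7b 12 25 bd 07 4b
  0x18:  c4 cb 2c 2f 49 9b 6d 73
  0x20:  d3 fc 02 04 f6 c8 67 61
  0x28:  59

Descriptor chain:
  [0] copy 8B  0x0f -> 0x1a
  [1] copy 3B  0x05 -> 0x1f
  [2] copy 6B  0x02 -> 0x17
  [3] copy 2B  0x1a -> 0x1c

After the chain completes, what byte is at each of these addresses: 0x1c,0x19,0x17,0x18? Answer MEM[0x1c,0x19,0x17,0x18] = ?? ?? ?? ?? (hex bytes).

[0] 0x0f->0x1a len=8 : 76 7f f2 7b 12 25 bd 07
[1] 0x05->0x1f len=3 : e6 19 6c
[2] 0x02->0x17 len=6 : 48 58 42 e6 19 6c
[3] 0x1a->0x1c len=2 : e6 19
query mem[0x1c]=0xe6, mem[0x19]=0x42, mem[0x17]=0x48, mem[0x18]=0x58

MEM[0x1c,0x19,0x17,0x18] = e6 42 48 58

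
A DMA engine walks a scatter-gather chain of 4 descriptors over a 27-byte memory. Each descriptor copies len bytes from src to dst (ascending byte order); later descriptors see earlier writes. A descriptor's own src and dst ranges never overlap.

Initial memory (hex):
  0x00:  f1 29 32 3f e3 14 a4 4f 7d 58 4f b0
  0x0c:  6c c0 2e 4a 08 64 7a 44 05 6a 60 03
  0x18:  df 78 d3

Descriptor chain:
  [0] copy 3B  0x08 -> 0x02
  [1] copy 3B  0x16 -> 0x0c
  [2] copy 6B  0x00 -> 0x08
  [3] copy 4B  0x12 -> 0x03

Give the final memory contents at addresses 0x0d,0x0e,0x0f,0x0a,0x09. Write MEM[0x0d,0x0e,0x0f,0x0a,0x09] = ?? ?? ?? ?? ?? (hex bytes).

  after D0: wrote 3B at 0x02 = 7d584f
  after D1: wrote 3B at 0x0c = 6003df
  after D2: wrote 6B at 0x08 = f1297d584f14
  after D3: wrote 4B at 0x03 = 7a44056a
query mem[0x0d]=0x14, mem[0x0e]=0xdf, mem[0x0f]=0x4a, mem[0x0a]=0x7d, mem[0x09]=0x29

MEM[0x0d,0x0e,0x0f,0x0a,0x09] = 14 df 4a 7d 29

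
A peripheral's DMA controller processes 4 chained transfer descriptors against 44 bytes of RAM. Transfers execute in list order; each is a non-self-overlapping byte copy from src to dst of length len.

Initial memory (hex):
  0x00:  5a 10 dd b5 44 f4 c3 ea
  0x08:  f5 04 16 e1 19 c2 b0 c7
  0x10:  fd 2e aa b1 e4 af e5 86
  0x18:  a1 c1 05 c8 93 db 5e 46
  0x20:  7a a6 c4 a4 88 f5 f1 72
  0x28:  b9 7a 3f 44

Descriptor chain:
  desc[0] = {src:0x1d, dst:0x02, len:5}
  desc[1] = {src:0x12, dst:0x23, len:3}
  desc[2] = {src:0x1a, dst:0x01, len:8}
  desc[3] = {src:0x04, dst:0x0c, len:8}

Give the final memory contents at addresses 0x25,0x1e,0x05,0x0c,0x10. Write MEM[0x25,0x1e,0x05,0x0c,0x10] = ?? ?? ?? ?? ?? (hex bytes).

MEM[0x25,0x1e,0x05,0x0c,0x10] = e4 5e 5e db a6

#0 dst[0x02+5] := {0xdb,0x5e,0x46,0x7a,0xa6}
#1 dst[0x23+3] := {0xaa,0xb1,0xe4}
#2 dst[0x01+8] := {0x05,0xc8,0x93,0xdb,0x5e,0x46,0x7a,0xa6}
#3 dst[0x0c+8] := {0xdb,0x5e,0x46,0x7a,0xa6,0x04,0x16,0xe1}
query mem[0x25]=0xe4, mem[0x1e]=0x5e, mem[0x05]=0x5e, mem[0x0c]=0xdb, mem[0x10]=0xa6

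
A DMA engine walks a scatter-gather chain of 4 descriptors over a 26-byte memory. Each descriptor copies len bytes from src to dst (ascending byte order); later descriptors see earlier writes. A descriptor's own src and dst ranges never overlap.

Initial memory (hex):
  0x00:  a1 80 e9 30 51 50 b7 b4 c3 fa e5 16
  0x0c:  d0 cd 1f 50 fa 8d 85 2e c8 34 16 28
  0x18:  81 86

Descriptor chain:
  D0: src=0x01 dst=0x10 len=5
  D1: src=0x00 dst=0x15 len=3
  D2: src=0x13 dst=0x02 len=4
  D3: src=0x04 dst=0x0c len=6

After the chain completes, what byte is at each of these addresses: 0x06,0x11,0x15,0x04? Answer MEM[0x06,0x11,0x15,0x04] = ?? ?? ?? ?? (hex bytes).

#0 dst[0x10+5] := {0x80,0xe9,0x30,0x51,0x50}
#1 dst[0x15+3] := {0xa1,0x80,0xe9}
#2 dst[0x02+4] := {0x51,0x50,0xa1,0x80}
#3 dst[0x0c+6] := {0xa1,0x80,0xb7,0xb4,0xc3,0xfa}
query mem[0x06]=0xb7, mem[0x11]=0xfa, mem[0x15]=0xa1, mem[0x04]=0xa1

MEM[0x06,0x11,0x15,0x04] = b7 fa a1 a1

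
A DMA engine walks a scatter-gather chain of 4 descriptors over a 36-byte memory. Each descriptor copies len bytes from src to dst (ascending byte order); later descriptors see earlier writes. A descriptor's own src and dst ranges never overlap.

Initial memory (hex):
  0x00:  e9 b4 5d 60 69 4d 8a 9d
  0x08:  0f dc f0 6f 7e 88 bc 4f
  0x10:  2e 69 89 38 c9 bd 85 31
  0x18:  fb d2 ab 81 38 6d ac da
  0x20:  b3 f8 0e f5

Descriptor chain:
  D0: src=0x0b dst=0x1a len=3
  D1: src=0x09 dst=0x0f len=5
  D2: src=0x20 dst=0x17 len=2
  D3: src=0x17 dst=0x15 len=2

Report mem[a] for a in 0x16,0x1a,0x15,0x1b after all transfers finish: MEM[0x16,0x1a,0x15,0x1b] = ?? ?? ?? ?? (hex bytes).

MEM[0x16,0x1a,0x15,0x1b] = f8 6f b3 7e

[0] 0x0b->0x1a len=3 : 6f 7e 88
[1] 0x09->0x0f len=5 : dc f0 6f 7e 88
[2] 0x20->0x17 len=2 : b3 f8
[3] 0x17->0x15 len=2 : b3 f8
query mem[0x16]=0xf8, mem[0x1a]=0x6f, mem[0x15]=0xb3, mem[0x1b]=0x7e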